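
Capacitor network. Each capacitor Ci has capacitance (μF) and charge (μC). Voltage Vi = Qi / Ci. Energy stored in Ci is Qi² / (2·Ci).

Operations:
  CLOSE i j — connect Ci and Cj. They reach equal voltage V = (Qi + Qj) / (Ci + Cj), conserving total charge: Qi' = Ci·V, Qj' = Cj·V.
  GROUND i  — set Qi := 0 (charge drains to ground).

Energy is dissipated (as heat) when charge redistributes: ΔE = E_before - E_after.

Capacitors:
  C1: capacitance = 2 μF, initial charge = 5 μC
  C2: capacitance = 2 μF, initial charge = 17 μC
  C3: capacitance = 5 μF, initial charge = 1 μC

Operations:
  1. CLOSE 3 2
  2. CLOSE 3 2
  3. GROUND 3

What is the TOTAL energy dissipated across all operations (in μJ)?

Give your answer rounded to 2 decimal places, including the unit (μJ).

Initial: C1(2μF, Q=5μC, V=2.50V), C2(2μF, Q=17μC, V=8.50V), C3(5μF, Q=1μC, V=0.20V)
Op 1: CLOSE 3-2: Q_total=18.00, C_total=7.00, V=2.57; Q3=12.86, Q2=5.14; dissipated=49.207
Op 2: CLOSE 3-2: Q_total=18.00, C_total=7.00, V=2.57; Q3=12.86, Q2=5.14; dissipated=0.000
Op 3: GROUND 3: Q3=0; energy lost=16.531
Total dissipated: 65.738 μJ

Answer: 65.74 μJ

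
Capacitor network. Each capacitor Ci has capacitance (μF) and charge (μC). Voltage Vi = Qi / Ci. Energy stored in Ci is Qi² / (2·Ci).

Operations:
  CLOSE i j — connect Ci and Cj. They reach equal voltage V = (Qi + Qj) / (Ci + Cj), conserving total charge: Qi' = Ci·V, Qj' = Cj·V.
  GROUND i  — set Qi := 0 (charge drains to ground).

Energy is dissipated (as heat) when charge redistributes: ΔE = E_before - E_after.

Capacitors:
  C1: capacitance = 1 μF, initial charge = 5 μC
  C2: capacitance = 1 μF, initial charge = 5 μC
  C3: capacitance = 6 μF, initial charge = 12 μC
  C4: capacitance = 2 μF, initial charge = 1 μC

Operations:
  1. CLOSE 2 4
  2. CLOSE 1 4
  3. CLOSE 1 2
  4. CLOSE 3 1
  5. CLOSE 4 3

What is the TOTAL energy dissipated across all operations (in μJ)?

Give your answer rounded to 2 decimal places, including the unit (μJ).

Initial: C1(1μF, Q=5μC, V=5.00V), C2(1μF, Q=5μC, V=5.00V), C3(6μF, Q=12μC, V=2.00V), C4(2μF, Q=1μC, V=0.50V)
Op 1: CLOSE 2-4: Q_total=6.00, C_total=3.00, V=2.00; Q2=2.00, Q4=4.00; dissipated=6.750
Op 2: CLOSE 1-4: Q_total=9.00, C_total=3.00, V=3.00; Q1=3.00, Q4=6.00; dissipated=3.000
Op 3: CLOSE 1-2: Q_total=5.00, C_total=2.00, V=2.50; Q1=2.50, Q2=2.50; dissipated=0.250
Op 4: CLOSE 3-1: Q_total=14.50, C_total=7.00, V=2.07; Q3=12.43, Q1=2.07; dissipated=0.107
Op 5: CLOSE 4-3: Q_total=18.43, C_total=8.00, V=2.30; Q4=4.61, Q3=13.82; dissipated=0.647
Total dissipated: 10.754 μJ

Answer: 10.75 μJ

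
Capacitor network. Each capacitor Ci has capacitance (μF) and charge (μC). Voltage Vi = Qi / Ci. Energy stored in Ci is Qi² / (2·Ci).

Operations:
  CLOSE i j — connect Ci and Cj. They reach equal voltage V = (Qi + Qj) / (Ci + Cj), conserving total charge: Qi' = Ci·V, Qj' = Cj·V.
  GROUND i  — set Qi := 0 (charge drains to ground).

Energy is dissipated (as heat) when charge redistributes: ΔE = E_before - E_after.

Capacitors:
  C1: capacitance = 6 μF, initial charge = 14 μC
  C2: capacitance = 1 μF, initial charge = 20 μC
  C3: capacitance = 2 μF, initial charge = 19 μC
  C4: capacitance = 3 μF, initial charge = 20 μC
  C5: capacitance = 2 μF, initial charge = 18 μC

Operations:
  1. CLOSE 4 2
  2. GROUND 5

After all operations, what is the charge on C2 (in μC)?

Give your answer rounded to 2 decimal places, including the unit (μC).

Initial: C1(6μF, Q=14μC, V=2.33V), C2(1μF, Q=20μC, V=20.00V), C3(2μF, Q=19μC, V=9.50V), C4(3μF, Q=20μC, V=6.67V), C5(2μF, Q=18μC, V=9.00V)
Op 1: CLOSE 4-2: Q_total=40.00, C_total=4.00, V=10.00; Q4=30.00, Q2=10.00; dissipated=66.667
Op 2: GROUND 5: Q5=0; energy lost=81.000
Final charges: Q1=14.00, Q2=10.00, Q3=19.00, Q4=30.00, Q5=0.00

Answer: 10.00 μC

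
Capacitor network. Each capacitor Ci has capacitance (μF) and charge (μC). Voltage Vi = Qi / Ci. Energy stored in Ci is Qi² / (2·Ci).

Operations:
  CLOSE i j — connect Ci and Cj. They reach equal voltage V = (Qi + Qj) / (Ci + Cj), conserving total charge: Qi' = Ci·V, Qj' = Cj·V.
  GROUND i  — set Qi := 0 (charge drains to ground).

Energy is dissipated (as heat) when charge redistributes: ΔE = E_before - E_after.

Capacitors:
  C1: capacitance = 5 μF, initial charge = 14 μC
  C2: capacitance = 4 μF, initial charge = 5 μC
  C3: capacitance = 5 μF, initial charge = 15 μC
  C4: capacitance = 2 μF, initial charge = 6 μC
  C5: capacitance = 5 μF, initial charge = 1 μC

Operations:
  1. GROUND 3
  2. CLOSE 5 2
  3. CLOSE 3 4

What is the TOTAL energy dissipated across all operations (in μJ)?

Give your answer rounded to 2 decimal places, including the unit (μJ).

Initial: C1(5μF, Q=14μC, V=2.80V), C2(4μF, Q=5μC, V=1.25V), C3(5μF, Q=15μC, V=3.00V), C4(2μF, Q=6μC, V=3.00V), C5(5μF, Q=1μC, V=0.20V)
Op 1: GROUND 3: Q3=0; energy lost=22.500
Op 2: CLOSE 5-2: Q_total=6.00, C_total=9.00, V=0.67; Q5=3.33, Q2=2.67; dissipated=1.225
Op 3: CLOSE 3-4: Q_total=6.00, C_total=7.00, V=0.86; Q3=4.29, Q4=1.71; dissipated=6.429
Total dissipated: 30.154 μJ

Answer: 30.15 μJ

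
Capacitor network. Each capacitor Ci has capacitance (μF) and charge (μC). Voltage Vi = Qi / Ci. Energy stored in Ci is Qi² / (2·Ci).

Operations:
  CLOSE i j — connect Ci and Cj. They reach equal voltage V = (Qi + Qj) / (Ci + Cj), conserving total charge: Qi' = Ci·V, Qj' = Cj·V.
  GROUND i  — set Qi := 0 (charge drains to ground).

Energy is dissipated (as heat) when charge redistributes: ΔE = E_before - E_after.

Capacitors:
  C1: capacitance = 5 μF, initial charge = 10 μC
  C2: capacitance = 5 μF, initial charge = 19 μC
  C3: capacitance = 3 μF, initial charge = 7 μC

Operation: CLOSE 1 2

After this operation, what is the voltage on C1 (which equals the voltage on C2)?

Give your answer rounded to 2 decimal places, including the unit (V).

Answer: 2.90 V

Derivation:
Initial: C1(5μF, Q=10μC, V=2.00V), C2(5μF, Q=19μC, V=3.80V), C3(3μF, Q=7μC, V=2.33V)
Op 1: CLOSE 1-2: Q_total=29.00, C_total=10.00, V=2.90; Q1=14.50, Q2=14.50; dissipated=4.050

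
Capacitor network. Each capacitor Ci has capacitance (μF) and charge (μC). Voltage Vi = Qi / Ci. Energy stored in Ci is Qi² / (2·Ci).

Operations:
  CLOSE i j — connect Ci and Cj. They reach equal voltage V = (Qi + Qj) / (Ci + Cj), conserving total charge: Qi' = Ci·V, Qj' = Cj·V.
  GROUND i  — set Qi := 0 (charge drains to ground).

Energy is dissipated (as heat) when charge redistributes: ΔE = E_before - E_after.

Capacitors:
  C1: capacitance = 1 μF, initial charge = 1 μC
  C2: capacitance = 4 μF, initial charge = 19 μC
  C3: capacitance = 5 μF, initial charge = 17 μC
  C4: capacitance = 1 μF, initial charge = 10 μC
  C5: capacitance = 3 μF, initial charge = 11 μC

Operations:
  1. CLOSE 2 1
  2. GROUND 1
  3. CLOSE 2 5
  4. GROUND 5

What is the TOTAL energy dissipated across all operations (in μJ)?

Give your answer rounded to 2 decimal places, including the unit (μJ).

Initial: C1(1μF, Q=1μC, V=1.00V), C2(4μF, Q=19μC, V=4.75V), C3(5μF, Q=17μC, V=3.40V), C4(1μF, Q=10μC, V=10.00V), C5(3μF, Q=11μC, V=3.67V)
Op 1: CLOSE 2-1: Q_total=20.00, C_total=5.00, V=4.00; Q2=16.00, Q1=4.00; dissipated=5.625
Op 2: GROUND 1: Q1=0; energy lost=8.000
Op 3: CLOSE 2-5: Q_total=27.00, C_total=7.00, V=3.86; Q2=15.43, Q5=11.57; dissipated=0.095
Op 4: GROUND 5: Q5=0; energy lost=22.316
Total dissipated: 36.037 μJ

Answer: 36.04 μJ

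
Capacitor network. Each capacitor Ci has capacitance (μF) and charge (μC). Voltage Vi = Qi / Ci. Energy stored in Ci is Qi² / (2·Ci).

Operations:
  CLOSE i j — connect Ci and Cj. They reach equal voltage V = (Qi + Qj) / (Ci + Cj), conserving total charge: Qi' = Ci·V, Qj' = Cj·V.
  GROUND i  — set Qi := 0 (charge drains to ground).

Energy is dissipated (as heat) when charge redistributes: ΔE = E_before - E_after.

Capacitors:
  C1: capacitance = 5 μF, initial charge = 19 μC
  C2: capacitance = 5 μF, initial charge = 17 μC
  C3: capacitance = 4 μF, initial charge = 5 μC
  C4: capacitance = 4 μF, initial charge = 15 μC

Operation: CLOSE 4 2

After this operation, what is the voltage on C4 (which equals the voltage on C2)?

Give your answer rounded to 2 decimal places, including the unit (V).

Initial: C1(5μF, Q=19μC, V=3.80V), C2(5μF, Q=17μC, V=3.40V), C3(4μF, Q=5μC, V=1.25V), C4(4μF, Q=15μC, V=3.75V)
Op 1: CLOSE 4-2: Q_total=32.00, C_total=9.00, V=3.56; Q4=14.22, Q2=17.78; dissipated=0.136

Answer: 3.56 V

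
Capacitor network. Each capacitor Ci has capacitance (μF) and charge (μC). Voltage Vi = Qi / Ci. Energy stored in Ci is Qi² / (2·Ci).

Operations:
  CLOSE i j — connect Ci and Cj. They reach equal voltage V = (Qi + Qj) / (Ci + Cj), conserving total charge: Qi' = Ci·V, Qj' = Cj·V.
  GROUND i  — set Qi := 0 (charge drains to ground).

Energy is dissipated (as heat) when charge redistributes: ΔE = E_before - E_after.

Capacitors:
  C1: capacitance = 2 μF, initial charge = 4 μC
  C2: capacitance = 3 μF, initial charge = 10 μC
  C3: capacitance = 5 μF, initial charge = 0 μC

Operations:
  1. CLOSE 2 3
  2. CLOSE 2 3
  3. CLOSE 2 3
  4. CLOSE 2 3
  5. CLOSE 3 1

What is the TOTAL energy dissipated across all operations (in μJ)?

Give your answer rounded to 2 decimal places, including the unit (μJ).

Initial: C1(2μF, Q=4μC, V=2.00V), C2(3μF, Q=10μC, V=3.33V), C3(5μF, Q=0μC, V=0.00V)
Op 1: CLOSE 2-3: Q_total=10.00, C_total=8.00, V=1.25; Q2=3.75, Q3=6.25; dissipated=10.417
Op 2: CLOSE 2-3: Q_total=10.00, C_total=8.00, V=1.25; Q2=3.75, Q3=6.25; dissipated=0.000
Op 3: CLOSE 2-3: Q_total=10.00, C_total=8.00, V=1.25; Q2=3.75, Q3=6.25; dissipated=0.000
Op 4: CLOSE 2-3: Q_total=10.00, C_total=8.00, V=1.25; Q2=3.75, Q3=6.25; dissipated=0.000
Op 5: CLOSE 3-1: Q_total=10.25, C_total=7.00, V=1.46; Q3=7.32, Q1=2.93; dissipated=0.402
Total dissipated: 10.818 μJ

Answer: 10.82 μJ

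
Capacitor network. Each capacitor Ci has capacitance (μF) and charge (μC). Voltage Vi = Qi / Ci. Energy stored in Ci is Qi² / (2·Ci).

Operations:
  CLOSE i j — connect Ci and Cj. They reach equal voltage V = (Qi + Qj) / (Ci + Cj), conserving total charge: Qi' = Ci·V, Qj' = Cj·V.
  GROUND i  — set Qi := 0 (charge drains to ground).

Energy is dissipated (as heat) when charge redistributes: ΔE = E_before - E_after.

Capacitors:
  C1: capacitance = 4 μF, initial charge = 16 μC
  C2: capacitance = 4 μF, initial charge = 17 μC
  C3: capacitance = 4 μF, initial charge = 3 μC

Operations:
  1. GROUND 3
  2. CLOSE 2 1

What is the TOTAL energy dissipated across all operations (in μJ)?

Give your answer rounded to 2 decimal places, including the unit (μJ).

Initial: C1(4μF, Q=16μC, V=4.00V), C2(4μF, Q=17μC, V=4.25V), C3(4μF, Q=3μC, V=0.75V)
Op 1: GROUND 3: Q3=0; energy lost=1.125
Op 2: CLOSE 2-1: Q_total=33.00, C_total=8.00, V=4.12; Q2=16.50, Q1=16.50; dissipated=0.062
Total dissipated: 1.188 μJ

Answer: 1.19 μJ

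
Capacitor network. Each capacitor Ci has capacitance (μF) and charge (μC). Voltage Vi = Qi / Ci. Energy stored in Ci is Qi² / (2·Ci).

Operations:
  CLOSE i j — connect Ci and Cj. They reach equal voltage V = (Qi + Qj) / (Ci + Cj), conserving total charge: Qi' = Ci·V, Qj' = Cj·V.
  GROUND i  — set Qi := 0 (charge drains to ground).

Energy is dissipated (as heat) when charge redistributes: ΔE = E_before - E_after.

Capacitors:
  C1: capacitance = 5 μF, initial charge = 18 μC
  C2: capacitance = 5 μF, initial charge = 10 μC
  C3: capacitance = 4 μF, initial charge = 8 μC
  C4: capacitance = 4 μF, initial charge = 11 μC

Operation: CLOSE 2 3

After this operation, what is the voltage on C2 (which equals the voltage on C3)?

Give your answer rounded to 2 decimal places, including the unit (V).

Initial: C1(5μF, Q=18μC, V=3.60V), C2(5μF, Q=10μC, V=2.00V), C3(4μF, Q=8μC, V=2.00V), C4(4μF, Q=11μC, V=2.75V)
Op 1: CLOSE 2-3: Q_total=18.00, C_total=9.00, V=2.00; Q2=10.00, Q3=8.00; dissipated=0.000

Answer: 2.00 V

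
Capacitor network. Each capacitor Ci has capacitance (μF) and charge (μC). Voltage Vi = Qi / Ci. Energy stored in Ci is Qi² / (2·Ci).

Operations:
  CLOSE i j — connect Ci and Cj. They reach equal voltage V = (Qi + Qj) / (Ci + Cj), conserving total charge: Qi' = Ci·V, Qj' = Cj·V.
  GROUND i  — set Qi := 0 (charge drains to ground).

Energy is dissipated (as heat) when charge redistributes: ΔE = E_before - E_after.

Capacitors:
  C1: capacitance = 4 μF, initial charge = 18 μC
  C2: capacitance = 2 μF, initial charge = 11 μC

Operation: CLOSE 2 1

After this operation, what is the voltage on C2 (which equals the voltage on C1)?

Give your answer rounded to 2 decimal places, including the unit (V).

Answer: 4.83 V

Derivation:
Initial: C1(4μF, Q=18μC, V=4.50V), C2(2μF, Q=11μC, V=5.50V)
Op 1: CLOSE 2-1: Q_total=29.00, C_total=6.00, V=4.83; Q2=9.67, Q1=19.33; dissipated=0.667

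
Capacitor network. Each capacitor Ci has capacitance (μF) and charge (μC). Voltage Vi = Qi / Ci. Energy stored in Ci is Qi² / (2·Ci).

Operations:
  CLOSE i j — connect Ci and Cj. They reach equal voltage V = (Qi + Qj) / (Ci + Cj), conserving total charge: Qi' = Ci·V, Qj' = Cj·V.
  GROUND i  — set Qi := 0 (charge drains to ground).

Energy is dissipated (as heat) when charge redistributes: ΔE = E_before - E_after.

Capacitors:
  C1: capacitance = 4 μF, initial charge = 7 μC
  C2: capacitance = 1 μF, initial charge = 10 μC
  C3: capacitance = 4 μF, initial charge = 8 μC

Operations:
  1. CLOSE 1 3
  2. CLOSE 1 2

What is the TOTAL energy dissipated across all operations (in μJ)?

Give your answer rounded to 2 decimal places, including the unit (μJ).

Answer: 26.47 μJ

Derivation:
Initial: C1(4μF, Q=7μC, V=1.75V), C2(1μF, Q=10μC, V=10.00V), C3(4μF, Q=8μC, V=2.00V)
Op 1: CLOSE 1-3: Q_total=15.00, C_total=8.00, V=1.88; Q1=7.50, Q3=7.50; dissipated=0.062
Op 2: CLOSE 1-2: Q_total=17.50, C_total=5.00, V=3.50; Q1=14.00, Q2=3.50; dissipated=26.406
Total dissipated: 26.469 μJ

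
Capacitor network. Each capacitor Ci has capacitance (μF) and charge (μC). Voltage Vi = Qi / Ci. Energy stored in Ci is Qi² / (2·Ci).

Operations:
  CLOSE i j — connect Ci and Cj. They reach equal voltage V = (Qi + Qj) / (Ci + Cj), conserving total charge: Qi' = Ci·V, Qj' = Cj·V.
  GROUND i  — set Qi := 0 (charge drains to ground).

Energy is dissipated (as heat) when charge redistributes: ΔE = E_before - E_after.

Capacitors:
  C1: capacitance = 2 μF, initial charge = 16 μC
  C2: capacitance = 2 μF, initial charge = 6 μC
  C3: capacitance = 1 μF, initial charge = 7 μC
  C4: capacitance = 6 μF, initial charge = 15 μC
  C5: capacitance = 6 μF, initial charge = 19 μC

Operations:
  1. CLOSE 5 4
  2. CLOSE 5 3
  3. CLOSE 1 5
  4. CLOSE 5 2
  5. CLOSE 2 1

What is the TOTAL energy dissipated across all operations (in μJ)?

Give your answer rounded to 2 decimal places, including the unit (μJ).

Answer: 25.71 μJ

Derivation:
Initial: C1(2μF, Q=16μC, V=8.00V), C2(2μF, Q=6μC, V=3.00V), C3(1μF, Q=7μC, V=7.00V), C4(6μF, Q=15μC, V=2.50V), C5(6μF, Q=19μC, V=3.17V)
Op 1: CLOSE 5-4: Q_total=34.00, C_total=12.00, V=2.83; Q5=17.00, Q4=17.00; dissipated=0.667
Op 2: CLOSE 5-3: Q_total=24.00, C_total=7.00, V=3.43; Q5=20.57, Q3=3.43; dissipated=7.440
Op 3: CLOSE 1-5: Q_total=36.57, C_total=8.00, V=4.57; Q1=9.14, Q5=27.43; dissipated=15.673
Op 4: CLOSE 5-2: Q_total=33.43, C_total=8.00, V=4.18; Q5=25.07, Q2=8.36; dissipated=1.852
Op 5: CLOSE 2-1: Q_total=17.50, C_total=4.00, V=4.38; Q2=8.75, Q1=8.75; dissipated=0.077
Total dissipated: 25.710 μJ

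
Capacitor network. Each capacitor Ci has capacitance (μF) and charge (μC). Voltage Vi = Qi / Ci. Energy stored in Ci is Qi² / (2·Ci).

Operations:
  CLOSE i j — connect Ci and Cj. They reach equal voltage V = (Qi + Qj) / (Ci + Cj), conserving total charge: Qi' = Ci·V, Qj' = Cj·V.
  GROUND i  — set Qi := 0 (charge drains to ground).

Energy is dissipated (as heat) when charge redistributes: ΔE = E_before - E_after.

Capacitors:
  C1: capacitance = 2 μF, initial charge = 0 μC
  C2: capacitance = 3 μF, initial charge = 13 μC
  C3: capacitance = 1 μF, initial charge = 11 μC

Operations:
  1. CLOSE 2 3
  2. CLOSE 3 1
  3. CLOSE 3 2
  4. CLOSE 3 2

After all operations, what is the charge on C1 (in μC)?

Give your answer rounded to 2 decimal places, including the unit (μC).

Answer: 4.00 μC

Derivation:
Initial: C1(2μF, Q=0μC, V=0.00V), C2(3μF, Q=13μC, V=4.33V), C3(1μF, Q=11μC, V=11.00V)
Op 1: CLOSE 2-3: Q_total=24.00, C_total=4.00, V=6.00; Q2=18.00, Q3=6.00; dissipated=16.667
Op 2: CLOSE 3-1: Q_total=6.00, C_total=3.00, V=2.00; Q3=2.00, Q1=4.00; dissipated=12.000
Op 3: CLOSE 3-2: Q_total=20.00, C_total=4.00, V=5.00; Q3=5.00, Q2=15.00; dissipated=6.000
Op 4: CLOSE 3-2: Q_total=20.00, C_total=4.00, V=5.00; Q3=5.00, Q2=15.00; dissipated=0.000
Final charges: Q1=4.00, Q2=15.00, Q3=5.00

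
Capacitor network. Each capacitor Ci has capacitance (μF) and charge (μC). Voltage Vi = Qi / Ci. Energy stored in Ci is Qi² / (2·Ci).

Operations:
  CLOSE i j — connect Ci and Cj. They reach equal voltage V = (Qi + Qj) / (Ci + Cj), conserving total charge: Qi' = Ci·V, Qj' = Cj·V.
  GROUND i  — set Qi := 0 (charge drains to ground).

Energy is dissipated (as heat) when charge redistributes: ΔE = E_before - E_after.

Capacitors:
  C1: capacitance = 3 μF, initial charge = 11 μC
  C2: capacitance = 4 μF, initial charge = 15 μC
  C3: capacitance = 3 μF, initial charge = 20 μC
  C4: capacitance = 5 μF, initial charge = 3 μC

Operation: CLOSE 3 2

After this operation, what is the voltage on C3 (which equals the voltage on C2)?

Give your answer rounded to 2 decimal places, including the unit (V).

Initial: C1(3μF, Q=11μC, V=3.67V), C2(4μF, Q=15μC, V=3.75V), C3(3μF, Q=20μC, V=6.67V), C4(5μF, Q=3μC, V=0.60V)
Op 1: CLOSE 3-2: Q_total=35.00, C_total=7.00, V=5.00; Q3=15.00, Q2=20.00; dissipated=7.292

Answer: 5.00 V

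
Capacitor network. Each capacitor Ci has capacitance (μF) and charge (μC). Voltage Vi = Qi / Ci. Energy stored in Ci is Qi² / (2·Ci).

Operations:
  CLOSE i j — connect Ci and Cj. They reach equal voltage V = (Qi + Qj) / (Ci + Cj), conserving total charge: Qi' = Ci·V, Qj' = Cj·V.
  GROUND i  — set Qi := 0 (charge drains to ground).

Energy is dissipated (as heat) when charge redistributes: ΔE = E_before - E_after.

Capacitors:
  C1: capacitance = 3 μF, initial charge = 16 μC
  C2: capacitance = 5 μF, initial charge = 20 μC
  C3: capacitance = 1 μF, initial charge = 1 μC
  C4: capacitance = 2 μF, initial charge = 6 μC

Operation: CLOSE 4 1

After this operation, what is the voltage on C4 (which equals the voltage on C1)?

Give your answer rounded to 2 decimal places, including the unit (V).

Answer: 4.40 V

Derivation:
Initial: C1(3μF, Q=16μC, V=5.33V), C2(5μF, Q=20μC, V=4.00V), C3(1μF, Q=1μC, V=1.00V), C4(2μF, Q=6μC, V=3.00V)
Op 1: CLOSE 4-1: Q_total=22.00, C_total=5.00, V=4.40; Q4=8.80, Q1=13.20; dissipated=3.267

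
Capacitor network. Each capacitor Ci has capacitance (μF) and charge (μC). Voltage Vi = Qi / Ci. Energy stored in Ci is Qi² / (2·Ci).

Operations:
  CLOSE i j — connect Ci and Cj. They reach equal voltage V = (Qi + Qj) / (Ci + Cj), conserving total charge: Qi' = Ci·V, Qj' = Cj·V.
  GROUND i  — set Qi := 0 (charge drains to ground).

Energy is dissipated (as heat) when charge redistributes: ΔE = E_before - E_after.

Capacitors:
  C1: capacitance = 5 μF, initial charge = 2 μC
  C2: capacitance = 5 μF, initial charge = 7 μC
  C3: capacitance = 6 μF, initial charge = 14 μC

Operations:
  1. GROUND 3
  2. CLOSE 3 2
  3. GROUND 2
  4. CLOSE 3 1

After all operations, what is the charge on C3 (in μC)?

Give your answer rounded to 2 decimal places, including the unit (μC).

Initial: C1(5μF, Q=2μC, V=0.40V), C2(5μF, Q=7μC, V=1.40V), C3(6μF, Q=14μC, V=2.33V)
Op 1: GROUND 3: Q3=0; energy lost=16.333
Op 2: CLOSE 3-2: Q_total=7.00, C_total=11.00, V=0.64; Q3=3.82, Q2=3.18; dissipated=2.673
Op 3: GROUND 2: Q2=0; energy lost=1.012
Op 4: CLOSE 3-1: Q_total=5.82, C_total=11.00, V=0.53; Q3=3.17, Q1=2.64; dissipated=0.076
Final charges: Q1=2.64, Q2=0.00, Q3=3.17

Answer: 3.17 μC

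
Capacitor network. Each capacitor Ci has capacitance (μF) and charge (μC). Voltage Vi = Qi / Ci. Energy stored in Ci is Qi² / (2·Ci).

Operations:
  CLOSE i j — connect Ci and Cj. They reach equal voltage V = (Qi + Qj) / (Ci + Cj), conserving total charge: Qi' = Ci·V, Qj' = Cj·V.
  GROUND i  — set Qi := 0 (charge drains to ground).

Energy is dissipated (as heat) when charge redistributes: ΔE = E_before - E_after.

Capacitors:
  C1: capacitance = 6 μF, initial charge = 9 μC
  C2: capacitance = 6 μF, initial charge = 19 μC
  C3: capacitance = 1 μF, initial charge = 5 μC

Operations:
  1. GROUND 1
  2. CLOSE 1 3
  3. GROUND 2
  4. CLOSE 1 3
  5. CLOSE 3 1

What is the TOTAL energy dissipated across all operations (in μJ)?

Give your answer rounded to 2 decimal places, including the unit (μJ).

Answer: 47.55 μJ

Derivation:
Initial: C1(6μF, Q=9μC, V=1.50V), C2(6μF, Q=19μC, V=3.17V), C3(1μF, Q=5μC, V=5.00V)
Op 1: GROUND 1: Q1=0; energy lost=6.750
Op 2: CLOSE 1-3: Q_total=5.00, C_total=7.00, V=0.71; Q1=4.29, Q3=0.71; dissipated=10.714
Op 3: GROUND 2: Q2=0; energy lost=30.083
Op 4: CLOSE 1-3: Q_total=5.00, C_total=7.00, V=0.71; Q1=4.29, Q3=0.71; dissipated=0.000
Op 5: CLOSE 3-1: Q_total=5.00, C_total=7.00, V=0.71; Q3=0.71, Q1=4.29; dissipated=0.000
Total dissipated: 47.548 μJ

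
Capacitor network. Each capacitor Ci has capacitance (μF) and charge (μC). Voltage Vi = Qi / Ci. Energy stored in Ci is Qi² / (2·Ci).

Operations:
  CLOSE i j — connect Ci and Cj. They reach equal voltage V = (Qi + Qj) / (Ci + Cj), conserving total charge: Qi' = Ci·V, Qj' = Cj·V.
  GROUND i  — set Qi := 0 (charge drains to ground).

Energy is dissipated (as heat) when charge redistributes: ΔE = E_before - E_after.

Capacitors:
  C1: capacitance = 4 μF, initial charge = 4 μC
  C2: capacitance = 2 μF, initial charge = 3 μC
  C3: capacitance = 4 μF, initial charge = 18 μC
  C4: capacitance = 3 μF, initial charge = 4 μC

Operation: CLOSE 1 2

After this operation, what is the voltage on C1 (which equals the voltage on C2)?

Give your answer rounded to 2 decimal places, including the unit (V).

Initial: C1(4μF, Q=4μC, V=1.00V), C2(2μF, Q=3μC, V=1.50V), C3(4μF, Q=18μC, V=4.50V), C4(3μF, Q=4μC, V=1.33V)
Op 1: CLOSE 1-2: Q_total=7.00, C_total=6.00, V=1.17; Q1=4.67, Q2=2.33; dissipated=0.167

Answer: 1.17 V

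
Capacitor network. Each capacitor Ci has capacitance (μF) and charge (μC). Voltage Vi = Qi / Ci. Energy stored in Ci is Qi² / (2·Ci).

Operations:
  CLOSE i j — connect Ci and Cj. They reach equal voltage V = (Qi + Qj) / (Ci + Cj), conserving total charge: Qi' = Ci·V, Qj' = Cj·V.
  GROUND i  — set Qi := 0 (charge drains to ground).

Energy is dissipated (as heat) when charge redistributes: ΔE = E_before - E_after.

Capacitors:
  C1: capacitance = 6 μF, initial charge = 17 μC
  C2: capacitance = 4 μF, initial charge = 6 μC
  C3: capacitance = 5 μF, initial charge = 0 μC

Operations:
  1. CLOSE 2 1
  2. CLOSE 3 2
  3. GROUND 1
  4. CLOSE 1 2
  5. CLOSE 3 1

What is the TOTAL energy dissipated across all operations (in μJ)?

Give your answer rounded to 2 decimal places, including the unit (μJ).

Answer: 25.65 μJ

Derivation:
Initial: C1(6μF, Q=17μC, V=2.83V), C2(4μF, Q=6μC, V=1.50V), C3(5μF, Q=0μC, V=0.00V)
Op 1: CLOSE 2-1: Q_total=23.00, C_total=10.00, V=2.30; Q2=9.20, Q1=13.80; dissipated=2.133
Op 2: CLOSE 3-2: Q_total=9.20, C_total=9.00, V=1.02; Q3=5.11, Q2=4.09; dissipated=5.878
Op 3: GROUND 1: Q1=0; energy lost=15.870
Op 4: CLOSE 1-2: Q_total=4.09, C_total=10.00, V=0.41; Q1=2.45, Q2=1.64; dissipated=1.254
Op 5: CLOSE 3-1: Q_total=7.56, C_total=11.00, V=0.69; Q3=3.44, Q1=4.13; dissipated=0.513
Total dissipated: 25.648 μJ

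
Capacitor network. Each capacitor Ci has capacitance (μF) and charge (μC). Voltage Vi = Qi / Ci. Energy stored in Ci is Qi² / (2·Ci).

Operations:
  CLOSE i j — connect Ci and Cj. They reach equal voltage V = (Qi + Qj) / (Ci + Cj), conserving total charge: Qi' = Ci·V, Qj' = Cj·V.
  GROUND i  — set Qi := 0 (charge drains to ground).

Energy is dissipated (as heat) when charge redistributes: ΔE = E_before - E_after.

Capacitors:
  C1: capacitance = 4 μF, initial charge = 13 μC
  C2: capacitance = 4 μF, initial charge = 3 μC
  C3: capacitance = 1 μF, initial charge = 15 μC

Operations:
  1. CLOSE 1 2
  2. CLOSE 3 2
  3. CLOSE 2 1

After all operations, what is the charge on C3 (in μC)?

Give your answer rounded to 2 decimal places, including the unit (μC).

Initial: C1(4μF, Q=13μC, V=3.25V), C2(4μF, Q=3μC, V=0.75V), C3(1μF, Q=15μC, V=15.00V)
Op 1: CLOSE 1-2: Q_total=16.00, C_total=8.00, V=2.00; Q1=8.00, Q2=8.00; dissipated=6.250
Op 2: CLOSE 3-2: Q_total=23.00, C_total=5.00, V=4.60; Q3=4.60, Q2=18.40; dissipated=67.600
Op 3: CLOSE 2-1: Q_total=26.40, C_total=8.00, V=3.30; Q2=13.20, Q1=13.20; dissipated=6.760
Final charges: Q1=13.20, Q2=13.20, Q3=4.60

Answer: 4.60 μC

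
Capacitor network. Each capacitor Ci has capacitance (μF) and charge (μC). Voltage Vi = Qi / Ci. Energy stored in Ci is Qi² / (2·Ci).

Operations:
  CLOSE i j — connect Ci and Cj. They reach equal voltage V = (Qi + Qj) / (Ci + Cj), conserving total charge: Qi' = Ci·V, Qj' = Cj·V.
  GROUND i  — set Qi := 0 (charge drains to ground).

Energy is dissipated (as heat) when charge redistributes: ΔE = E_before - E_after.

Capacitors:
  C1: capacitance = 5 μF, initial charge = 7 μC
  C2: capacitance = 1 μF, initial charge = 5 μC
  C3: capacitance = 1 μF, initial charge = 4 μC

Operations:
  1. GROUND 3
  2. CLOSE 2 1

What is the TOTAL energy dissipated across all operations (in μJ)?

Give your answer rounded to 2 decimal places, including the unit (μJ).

Initial: C1(5μF, Q=7μC, V=1.40V), C2(1μF, Q=5μC, V=5.00V), C3(1μF, Q=4μC, V=4.00V)
Op 1: GROUND 3: Q3=0; energy lost=8.000
Op 2: CLOSE 2-1: Q_total=12.00, C_total=6.00, V=2.00; Q2=2.00, Q1=10.00; dissipated=5.400
Total dissipated: 13.400 μJ

Answer: 13.40 μJ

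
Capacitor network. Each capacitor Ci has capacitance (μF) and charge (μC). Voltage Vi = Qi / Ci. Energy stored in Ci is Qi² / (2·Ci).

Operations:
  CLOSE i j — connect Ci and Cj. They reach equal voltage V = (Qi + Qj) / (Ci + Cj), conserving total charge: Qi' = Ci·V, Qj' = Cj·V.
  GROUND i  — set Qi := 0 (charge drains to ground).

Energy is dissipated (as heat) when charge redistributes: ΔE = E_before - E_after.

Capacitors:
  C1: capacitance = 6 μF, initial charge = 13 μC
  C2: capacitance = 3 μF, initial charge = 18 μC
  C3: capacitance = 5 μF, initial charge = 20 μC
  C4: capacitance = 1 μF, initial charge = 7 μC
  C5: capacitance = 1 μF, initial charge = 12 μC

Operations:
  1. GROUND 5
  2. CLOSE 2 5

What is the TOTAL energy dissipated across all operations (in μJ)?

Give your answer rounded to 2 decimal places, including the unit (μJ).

Answer: 85.50 μJ

Derivation:
Initial: C1(6μF, Q=13μC, V=2.17V), C2(3μF, Q=18μC, V=6.00V), C3(5μF, Q=20μC, V=4.00V), C4(1μF, Q=7μC, V=7.00V), C5(1μF, Q=12μC, V=12.00V)
Op 1: GROUND 5: Q5=0; energy lost=72.000
Op 2: CLOSE 2-5: Q_total=18.00, C_total=4.00, V=4.50; Q2=13.50, Q5=4.50; dissipated=13.500
Total dissipated: 85.500 μJ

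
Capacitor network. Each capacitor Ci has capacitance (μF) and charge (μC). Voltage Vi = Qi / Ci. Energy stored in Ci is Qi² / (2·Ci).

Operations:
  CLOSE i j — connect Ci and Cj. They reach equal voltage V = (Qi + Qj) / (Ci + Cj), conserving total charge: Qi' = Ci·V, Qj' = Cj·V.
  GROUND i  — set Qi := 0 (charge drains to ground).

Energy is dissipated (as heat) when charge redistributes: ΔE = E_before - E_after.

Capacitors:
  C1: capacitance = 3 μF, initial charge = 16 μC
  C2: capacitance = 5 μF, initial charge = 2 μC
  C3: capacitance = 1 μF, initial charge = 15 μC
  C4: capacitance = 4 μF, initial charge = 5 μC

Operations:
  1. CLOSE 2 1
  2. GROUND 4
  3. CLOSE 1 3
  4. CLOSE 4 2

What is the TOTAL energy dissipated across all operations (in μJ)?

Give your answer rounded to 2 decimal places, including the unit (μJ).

Answer: 92.53 μJ

Derivation:
Initial: C1(3μF, Q=16μC, V=5.33V), C2(5μF, Q=2μC, V=0.40V), C3(1μF, Q=15μC, V=15.00V), C4(4μF, Q=5μC, V=1.25V)
Op 1: CLOSE 2-1: Q_total=18.00, C_total=8.00, V=2.25; Q2=11.25, Q1=6.75; dissipated=22.817
Op 2: GROUND 4: Q4=0; energy lost=3.125
Op 3: CLOSE 1-3: Q_total=21.75, C_total=4.00, V=5.44; Q1=16.31, Q3=5.44; dissipated=60.961
Op 4: CLOSE 4-2: Q_total=11.25, C_total=9.00, V=1.25; Q4=5.00, Q2=6.25; dissipated=5.625
Total dissipated: 92.528 μJ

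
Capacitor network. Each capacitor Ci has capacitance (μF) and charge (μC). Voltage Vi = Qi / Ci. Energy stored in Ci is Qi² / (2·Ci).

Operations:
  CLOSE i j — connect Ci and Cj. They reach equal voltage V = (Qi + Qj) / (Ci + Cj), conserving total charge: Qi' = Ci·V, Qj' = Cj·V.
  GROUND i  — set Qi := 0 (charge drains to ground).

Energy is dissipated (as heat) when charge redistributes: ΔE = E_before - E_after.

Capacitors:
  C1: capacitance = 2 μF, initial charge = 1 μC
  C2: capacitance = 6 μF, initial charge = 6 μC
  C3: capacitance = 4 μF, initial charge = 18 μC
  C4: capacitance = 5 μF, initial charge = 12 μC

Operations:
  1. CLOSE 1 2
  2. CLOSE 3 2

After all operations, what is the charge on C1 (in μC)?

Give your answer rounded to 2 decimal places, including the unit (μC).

Initial: C1(2μF, Q=1μC, V=0.50V), C2(6μF, Q=6μC, V=1.00V), C3(4μF, Q=18μC, V=4.50V), C4(5μF, Q=12μC, V=2.40V)
Op 1: CLOSE 1-2: Q_total=7.00, C_total=8.00, V=0.88; Q1=1.75, Q2=5.25; dissipated=0.188
Op 2: CLOSE 3-2: Q_total=23.25, C_total=10.00, V=2.33; Q3=9.30, Q2=13.95; dissipated=15.769
Final charges: Q1=1.75, Q2=13.95, Q3=9.30, Q4=12.00

Answer: 1.75 μC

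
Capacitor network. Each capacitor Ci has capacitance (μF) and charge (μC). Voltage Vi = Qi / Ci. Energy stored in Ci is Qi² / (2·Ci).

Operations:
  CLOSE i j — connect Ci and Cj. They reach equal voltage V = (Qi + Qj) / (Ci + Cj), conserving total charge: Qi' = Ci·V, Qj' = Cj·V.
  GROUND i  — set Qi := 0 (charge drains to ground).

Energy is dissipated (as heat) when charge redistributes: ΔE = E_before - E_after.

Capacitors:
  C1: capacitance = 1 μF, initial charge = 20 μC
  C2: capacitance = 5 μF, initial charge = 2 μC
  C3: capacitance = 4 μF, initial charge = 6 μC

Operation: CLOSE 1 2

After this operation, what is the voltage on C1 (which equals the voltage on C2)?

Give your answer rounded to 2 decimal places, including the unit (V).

Initial: C1(1μF, Q=20μC, V=20.00V), C2(5μF, Q=2μC, V=0.40V), C3(4μF, Q=6μC, V=1.50V)
Op 1: CLOSE 1-2: Q_total=22.00, C_total=6.00, V=3.67; Q1=3.67, Q2=18.33; dissipated=160.067

Answer: 3.67 V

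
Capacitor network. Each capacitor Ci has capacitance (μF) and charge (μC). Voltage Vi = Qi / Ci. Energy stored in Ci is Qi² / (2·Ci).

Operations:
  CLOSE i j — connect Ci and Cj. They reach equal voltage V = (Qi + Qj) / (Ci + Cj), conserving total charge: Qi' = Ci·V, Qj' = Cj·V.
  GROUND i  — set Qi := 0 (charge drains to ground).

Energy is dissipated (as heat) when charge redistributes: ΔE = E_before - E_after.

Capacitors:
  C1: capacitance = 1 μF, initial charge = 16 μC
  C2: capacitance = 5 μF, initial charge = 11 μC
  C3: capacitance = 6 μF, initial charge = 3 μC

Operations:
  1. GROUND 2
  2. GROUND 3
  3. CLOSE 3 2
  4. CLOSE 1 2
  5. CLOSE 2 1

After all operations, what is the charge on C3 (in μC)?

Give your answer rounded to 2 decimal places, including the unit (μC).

Initial: C1(1μF, Q=16μC, V=16.00V), C2(5μF, Q=11μC, V=2.20V), C3(6μF, Q=3μC, V=0.50V)
Op 1: GROUND 2: Q2=0; energy lost=12.100
Op 2: GROUND 3: Q3=0; energy lost=0.750
Op 3: CLOSE 3-2: Q_total=0.00, C_total=11.00, V=0.00; Q3=0.00, Q2=0.00; dissipated=0.000
Op 4: CLOSE 1-2: Q_total=16.00, C_total=6.00, V=2.67; Q1=2.67, Q2=13.33; dissipated=106.667
Op 5: CLOSE 2-1: Q_total=16.00, C_total=6.00, V=2.67; Q2=13.33, Q1=2.67; dissipated=0.000
Final charges: Q1=2.67, Q2=13.33, Q3=0.00

Answer: 0.00 μC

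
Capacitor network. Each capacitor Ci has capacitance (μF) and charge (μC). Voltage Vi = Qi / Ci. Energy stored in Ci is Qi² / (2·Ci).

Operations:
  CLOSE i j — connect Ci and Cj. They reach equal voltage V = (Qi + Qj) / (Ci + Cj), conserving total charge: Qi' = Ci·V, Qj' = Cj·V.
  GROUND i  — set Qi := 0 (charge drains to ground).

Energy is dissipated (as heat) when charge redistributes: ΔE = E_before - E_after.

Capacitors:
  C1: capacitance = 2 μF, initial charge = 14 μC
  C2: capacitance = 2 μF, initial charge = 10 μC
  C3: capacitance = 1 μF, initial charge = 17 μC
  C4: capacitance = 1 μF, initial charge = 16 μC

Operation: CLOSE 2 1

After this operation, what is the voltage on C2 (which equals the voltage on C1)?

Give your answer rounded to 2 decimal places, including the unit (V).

Initial: C1(2μF, Q=14μC, V=7.00V), C2(2μF, Q=10μC, V=5.00V), C3(1μF, Q=17μC, V=17.00V), C4(1μF, Q=16μC, V=16.00V)
Op 1: CLOSE 2-1: Q_total=24.00, C_total=4.00, V=6.00; Q2=12.00, Q1=12.00; dissipated=2.000

Answer: 6.00 V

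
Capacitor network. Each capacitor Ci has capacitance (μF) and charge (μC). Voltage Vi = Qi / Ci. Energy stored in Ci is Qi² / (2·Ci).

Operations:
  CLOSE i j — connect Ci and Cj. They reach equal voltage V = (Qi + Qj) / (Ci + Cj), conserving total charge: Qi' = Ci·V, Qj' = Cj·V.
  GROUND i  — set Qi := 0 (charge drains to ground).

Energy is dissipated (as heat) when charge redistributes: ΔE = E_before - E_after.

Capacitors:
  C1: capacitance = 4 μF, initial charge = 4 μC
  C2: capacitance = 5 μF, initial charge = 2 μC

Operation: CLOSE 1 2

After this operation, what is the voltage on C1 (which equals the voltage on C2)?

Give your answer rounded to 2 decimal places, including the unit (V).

Answer: 0.67 V

Derivation:
Initial: C1(4μF, Q=4μC, V=1.00V), C2(5μF, Q=2μC, V=0.40V)
Op 1: CLOSE 1-2: Q_total=6.00, C_total=9.00, V=0.67; Q1=2.67, Q2=3.33; dissipated=0.400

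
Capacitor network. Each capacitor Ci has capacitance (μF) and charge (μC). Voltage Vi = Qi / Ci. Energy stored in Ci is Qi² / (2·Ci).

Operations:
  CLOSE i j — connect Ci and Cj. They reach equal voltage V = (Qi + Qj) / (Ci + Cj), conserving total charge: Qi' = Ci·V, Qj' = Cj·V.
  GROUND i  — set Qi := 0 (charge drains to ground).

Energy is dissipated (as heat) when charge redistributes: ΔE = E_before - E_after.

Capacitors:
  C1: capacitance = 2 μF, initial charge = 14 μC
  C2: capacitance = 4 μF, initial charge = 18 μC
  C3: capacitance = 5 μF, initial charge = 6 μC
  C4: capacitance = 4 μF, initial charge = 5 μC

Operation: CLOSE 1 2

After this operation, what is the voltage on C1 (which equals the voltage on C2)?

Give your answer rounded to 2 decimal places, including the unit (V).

Initial: C1(2μF, Q=14μC, V=7.00V), C2(4μF, Q=18μC, V=4.50V), C3(5μF, Q=6μC, V=1.20V), C4(4μF, Q=5μC, V=1.25V)
Op 1: CLOSE 1-2: Q_total=32.00, C_total=6.00, V=5.33; Q1=10.67, Q2=21.33; dissipated=4.167

Answer: 5.33 V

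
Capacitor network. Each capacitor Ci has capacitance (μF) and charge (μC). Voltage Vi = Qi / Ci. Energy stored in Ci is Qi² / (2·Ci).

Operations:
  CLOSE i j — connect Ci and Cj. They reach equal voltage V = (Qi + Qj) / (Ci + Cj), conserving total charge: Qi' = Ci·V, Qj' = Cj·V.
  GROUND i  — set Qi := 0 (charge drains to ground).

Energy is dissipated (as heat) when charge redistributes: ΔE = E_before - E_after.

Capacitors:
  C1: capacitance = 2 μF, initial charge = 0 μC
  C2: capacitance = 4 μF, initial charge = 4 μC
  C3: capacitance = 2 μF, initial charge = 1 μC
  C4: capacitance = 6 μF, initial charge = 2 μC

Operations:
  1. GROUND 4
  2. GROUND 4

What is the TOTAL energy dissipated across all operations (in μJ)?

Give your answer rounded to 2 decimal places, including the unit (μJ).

Answer: 0.33 μJ

Derivation:
Initial: C1(2μF, Q=0μC, V=0.00V), C2(4μF, Q=4μC, V=1.00V), C3(2μF, Q=1μC, V=0.50V), C4(6μF, Q=2μC, V=0.33V)
Op 1: GROUND 4: Q4=0; energy lost=0.333
Op 2: GROUND 4: Q4=0; energy lost=0.000
Total dissipated: 0.333 μJ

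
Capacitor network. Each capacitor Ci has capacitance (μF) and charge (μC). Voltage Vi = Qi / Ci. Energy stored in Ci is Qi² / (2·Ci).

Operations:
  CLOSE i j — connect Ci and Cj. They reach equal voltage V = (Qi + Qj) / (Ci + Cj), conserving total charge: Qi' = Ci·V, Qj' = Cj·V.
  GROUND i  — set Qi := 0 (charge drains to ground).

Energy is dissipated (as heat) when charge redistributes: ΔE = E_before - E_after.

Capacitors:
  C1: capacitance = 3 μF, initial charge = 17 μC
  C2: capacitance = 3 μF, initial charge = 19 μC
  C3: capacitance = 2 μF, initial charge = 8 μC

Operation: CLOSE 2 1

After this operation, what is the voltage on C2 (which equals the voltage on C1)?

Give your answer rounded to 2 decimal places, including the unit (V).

Initial: C1(3μF, Q=17μC, V=5.67V), C2(3μF, Q=19μC, V=6.33V), C3(2μF, Q=8μC, V=4.00V)
Op 1: CLOSE 2-1: Q_total=36.00, C_total=6.00, V=6.00; Q2=18.00, Q1=18.00; dissipated=0.333

Answer: 6.00 V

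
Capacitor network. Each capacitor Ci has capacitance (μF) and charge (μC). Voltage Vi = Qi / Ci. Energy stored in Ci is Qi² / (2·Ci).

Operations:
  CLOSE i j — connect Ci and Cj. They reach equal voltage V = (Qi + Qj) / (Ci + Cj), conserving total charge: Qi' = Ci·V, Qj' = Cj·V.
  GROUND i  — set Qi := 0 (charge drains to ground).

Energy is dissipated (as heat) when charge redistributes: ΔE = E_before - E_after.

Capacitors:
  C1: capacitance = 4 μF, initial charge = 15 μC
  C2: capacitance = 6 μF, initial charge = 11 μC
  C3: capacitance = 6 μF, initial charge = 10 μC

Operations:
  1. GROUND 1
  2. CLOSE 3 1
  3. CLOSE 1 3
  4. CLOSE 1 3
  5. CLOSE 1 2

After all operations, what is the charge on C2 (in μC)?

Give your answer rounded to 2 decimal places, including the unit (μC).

Answer: 9.00 μC

Derivation:
Initial: C1(4μF, Q=15μC, V=3.75V), C2(6μF, Q=11μC, V=1.83V), C3(6μF, Q=10μC, V=1.67V)
Op 1: GROUND 1: Q1=0; energy lost=28.125
Op 2: CLOSE 3-1: Q_total=10.00, C_total=10.00, V=1.00; Q3=6.00, Q1=4.00; dissipated=3.333
Op 3: CLOSE 1-3: Q_total=10.00, C_total=10.00, V=1.00; Q1=4.00, Q3=6.00; dissipated=0.000
Op 4: CLOSE 1-3: Q_total=10.00, C_total=10.00, V=1.00; Q1=4.00, Q3=6.00; dissipated=0.000
Op 5: CLOSE 1-2: Q_total=15.00, C_total=10.00, V=1.50; Q1=6.00, Q2=9.00; dissipated=0.833
Final charges: Q1=6.00, Q2=9.00, Q3=6.00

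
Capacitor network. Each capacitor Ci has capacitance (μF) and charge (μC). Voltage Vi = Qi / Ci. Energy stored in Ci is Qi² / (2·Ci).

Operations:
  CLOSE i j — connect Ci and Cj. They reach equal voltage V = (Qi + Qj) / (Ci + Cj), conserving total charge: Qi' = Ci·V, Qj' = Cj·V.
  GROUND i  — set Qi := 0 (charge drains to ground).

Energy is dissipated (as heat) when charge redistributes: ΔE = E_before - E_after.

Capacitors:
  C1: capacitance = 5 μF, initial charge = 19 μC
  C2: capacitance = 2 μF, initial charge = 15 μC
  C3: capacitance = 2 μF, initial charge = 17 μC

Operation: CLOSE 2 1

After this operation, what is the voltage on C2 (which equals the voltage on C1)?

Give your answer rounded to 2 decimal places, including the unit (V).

Initial: C1(5μF, Q=19μC, V=3.80V), C2(2μF, Q=15μC, V=7.50V), C3(2μF, Q=17μC, V=8.50V)
Op 1: CLOSE 2-1: Q_total=34.00, C_total=7.00, V=4.86; Q2=9.71, Q1=24.29; dissipated=9.779

Answer: 4.86 V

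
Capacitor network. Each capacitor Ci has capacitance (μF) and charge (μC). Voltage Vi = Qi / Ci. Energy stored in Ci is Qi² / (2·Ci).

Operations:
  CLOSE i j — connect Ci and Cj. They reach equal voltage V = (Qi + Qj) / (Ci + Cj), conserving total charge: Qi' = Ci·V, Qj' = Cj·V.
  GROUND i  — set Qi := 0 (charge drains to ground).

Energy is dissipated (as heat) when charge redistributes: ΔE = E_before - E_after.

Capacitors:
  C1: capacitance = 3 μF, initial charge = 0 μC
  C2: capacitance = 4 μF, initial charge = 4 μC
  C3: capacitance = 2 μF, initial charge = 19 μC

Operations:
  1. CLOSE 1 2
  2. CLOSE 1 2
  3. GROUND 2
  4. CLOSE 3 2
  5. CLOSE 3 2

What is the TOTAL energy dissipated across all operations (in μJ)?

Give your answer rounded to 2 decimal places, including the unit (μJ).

Answer: 61.68 μJ

Derivation:
Initial: C1(3μF, Q=0μC, V=0.00V), C2(4μF, Q=4μC, V=1.00V), C3(2μF, Q=19μC, V=9.50V)
Op 1: CLOSE 1-2: Q_total=4.00, C_total=7.00, V=0.57; Q1=1.71, Q2=2.29; dissipated=0.857
Op 2: CLOSE 1-2: Q_total=4.00, C_total=7.00, V=0.57; Q1=1.71, Q2=2.29; dissipated=0.000
Op 3: GROUND 2: Q2=0; energy lost=0.653
Op 4: CLOSE 3-2: Q_total=19.00, C_total=6.00, V=3.17; Q3=6.33, Q2=12.67; dissipated=60.167
Op 5: CLOSE 3-2: Q_total=19.00, C_total=6.00, V=3.17; Q3=6.33, Q2=12.67; dissipated=0.000
Total dissipated: 61.677 μJ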